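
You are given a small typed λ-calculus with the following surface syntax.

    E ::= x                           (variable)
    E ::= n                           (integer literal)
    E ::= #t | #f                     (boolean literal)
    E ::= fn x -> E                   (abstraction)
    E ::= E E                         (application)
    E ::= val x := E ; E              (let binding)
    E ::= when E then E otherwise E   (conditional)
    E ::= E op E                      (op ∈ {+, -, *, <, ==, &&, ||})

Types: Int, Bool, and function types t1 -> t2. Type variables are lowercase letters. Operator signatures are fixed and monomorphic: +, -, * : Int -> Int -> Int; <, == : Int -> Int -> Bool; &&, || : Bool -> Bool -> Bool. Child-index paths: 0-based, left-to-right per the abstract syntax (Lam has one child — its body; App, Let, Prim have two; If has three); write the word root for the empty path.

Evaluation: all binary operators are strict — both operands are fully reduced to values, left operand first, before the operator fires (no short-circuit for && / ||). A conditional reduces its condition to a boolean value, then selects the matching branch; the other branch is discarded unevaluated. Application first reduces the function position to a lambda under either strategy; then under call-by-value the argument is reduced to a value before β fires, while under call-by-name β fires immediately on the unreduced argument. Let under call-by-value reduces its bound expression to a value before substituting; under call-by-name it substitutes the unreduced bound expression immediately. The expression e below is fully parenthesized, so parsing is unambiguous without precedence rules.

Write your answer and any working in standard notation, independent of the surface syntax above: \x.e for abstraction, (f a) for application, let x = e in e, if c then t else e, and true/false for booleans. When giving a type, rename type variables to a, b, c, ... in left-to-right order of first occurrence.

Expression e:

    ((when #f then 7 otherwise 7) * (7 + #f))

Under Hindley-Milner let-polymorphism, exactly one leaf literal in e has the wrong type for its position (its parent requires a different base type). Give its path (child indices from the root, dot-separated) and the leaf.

Derivation:
  unify Bool ~ Bool
  unify Int ~ Int
  unify Int ~ Int
  unify Int ~ Int
  unify Bool ~ Int
  FAIL: mismatch Bool ~ Int

Answer: 1.1 : false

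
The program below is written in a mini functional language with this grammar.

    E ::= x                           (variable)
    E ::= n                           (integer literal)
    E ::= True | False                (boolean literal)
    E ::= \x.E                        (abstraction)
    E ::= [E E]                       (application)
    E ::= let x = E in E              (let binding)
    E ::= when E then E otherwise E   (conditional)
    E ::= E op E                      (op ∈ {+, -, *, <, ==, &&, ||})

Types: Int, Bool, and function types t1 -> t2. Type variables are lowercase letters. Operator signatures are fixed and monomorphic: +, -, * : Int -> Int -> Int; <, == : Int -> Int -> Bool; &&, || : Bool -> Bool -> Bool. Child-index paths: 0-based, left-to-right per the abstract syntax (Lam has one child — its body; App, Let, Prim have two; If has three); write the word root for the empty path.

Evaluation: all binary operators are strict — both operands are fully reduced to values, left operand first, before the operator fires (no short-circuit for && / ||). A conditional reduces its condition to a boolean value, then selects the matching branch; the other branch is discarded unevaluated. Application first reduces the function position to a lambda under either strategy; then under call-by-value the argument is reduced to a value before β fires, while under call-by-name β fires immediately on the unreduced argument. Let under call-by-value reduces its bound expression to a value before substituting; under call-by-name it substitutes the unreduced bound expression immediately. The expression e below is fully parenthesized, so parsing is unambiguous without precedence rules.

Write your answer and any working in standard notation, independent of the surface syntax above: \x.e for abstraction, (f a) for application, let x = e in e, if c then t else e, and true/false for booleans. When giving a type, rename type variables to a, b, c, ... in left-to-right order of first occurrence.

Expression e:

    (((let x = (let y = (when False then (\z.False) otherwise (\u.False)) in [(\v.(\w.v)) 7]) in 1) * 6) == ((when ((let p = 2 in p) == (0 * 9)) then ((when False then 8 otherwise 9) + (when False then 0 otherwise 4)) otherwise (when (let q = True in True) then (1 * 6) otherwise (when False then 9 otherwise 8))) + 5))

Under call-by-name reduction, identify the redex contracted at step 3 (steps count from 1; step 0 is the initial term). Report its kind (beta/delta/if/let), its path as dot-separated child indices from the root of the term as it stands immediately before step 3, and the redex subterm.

Working:
step 0: (((let x = (let y = (if false then (\z.false) else (\u.false)) in ((\v.(\w.v)) 7)) in 1) * 6) == ((if ((let p = 2 in p) == (0 * 9)) then ((if false then 8 else 9) + (if false then 0 else 4)) else (if (let q = true in true) then (1 * 6) else (if false then 9 else 8))) + 5))
step 1: [let@0.0] ((1 * 6) == ((if ((let p = 2 in p) == (0 * 9)) then ((if false then 8 else 9) + (if false then 0 else 4)) else (if (let q = true in true) then (1 * 6) else (if false then 9 else 8))) + 5))
step 2: [delta@0] (6 == ((if ((let p = 2 in p) == (0 * 9)) then ((if false then 8 else 9) + (if false then 0 else 4)) else (if (let q = true in true) then (1 * 6) else (if false then 9 else 8))) + 5))
step 3: [let@1.0.0.0] (6 == ((if (2 == (0 * 9)) then ((if false then 8 else 9) + (if false then 0 else 4)) else (if (let q = true in true) then (1 * 6) else (if false then 9 else 8))) + 5))

Answer: let at 1.0.0.0 : (let p = 2 in p)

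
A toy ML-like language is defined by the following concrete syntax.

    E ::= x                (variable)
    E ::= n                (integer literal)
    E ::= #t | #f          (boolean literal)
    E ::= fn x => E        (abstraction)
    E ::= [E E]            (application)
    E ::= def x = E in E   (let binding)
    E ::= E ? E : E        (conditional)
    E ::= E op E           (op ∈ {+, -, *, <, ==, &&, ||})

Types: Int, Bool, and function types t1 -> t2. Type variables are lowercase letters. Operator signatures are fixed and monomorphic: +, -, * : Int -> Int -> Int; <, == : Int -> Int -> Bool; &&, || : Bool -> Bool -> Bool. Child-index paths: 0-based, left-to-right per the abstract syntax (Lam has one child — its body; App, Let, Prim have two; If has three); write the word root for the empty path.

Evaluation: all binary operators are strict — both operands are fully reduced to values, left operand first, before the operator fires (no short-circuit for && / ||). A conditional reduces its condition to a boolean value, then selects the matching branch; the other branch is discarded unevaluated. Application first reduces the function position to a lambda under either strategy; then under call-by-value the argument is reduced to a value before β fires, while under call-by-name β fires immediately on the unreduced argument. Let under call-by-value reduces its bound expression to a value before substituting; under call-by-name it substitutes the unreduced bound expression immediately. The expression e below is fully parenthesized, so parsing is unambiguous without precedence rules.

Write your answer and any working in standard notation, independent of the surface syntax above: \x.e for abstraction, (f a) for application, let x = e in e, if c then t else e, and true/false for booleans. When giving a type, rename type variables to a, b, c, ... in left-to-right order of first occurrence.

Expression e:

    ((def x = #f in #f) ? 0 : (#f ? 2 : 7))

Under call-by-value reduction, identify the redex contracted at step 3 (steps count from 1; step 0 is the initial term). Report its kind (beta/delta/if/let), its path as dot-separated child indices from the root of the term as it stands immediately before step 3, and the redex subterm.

Trace:
step 0: (if (let x = false in false) then 0 else (if false then 2 else 7))
step 1: [let@0] (if false then 0 else (if false then 2 else 7))
step 2: [if@root] (if false then 2 else 7)
step 3: [if@root] 7

Answer: if at root : (if false then 2 else 7)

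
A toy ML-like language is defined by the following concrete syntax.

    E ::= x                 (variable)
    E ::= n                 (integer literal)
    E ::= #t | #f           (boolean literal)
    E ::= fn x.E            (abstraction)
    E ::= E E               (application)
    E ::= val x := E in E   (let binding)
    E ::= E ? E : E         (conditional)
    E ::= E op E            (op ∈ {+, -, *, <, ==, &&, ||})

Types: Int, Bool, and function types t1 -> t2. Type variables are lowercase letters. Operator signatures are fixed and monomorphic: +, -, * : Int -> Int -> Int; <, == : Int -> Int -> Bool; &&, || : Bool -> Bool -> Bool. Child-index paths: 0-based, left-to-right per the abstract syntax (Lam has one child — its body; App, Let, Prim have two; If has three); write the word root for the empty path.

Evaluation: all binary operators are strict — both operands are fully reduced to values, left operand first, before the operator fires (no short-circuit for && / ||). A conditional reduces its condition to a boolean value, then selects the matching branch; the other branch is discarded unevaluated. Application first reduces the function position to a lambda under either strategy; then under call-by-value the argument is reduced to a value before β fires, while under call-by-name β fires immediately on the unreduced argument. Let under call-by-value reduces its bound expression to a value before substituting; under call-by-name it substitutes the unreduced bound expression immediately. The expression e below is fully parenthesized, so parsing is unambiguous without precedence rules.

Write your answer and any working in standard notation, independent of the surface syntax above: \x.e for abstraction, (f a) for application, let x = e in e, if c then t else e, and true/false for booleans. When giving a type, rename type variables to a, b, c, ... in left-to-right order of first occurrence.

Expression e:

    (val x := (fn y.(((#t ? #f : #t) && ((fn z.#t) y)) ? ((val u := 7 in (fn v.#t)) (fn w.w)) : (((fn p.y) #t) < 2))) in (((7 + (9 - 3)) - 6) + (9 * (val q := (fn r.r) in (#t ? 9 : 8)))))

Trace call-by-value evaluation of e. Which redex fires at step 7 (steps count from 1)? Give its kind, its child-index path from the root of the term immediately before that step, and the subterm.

Working:
step 0: (let x = (\y.(if ((if true then false else true) && ((\z.true) y)) then ((let u = 7 in (\v.true)) (\w.w)) else (((\p.y) true) < 2))) in (((7 + (9 - 3)) - 6) + (9 * (let q = (\r.r) in (if true then 9 else 8)))))
step 1: [let@root] (((7 + (9 - 3)) - 6) + (9 * (let q = (\r.r) in (if true then 9 else 8))))
step 2: [delta@0.0.1] (((7 + 6) - 6) + (9 * (let q = (\r.r) in (if true then 9 else 8))))
step 3: [delta@0.0] ((13 - 6) + (9 * (let q = (\r.r) in (if true then 9 else 8))))
step 4: [delta@0] (7 + (9 * (let q = (\r.r) in (if true then 9 else 8))))
step 5: [let@1.1] (7 + (9 * (if true then 9 else 8)))
step 6: [if@1.1] (7 + (9 * 9))
step 7: [delta@1] (7 + 81)

Answer: delta at 1 : (9 * 9)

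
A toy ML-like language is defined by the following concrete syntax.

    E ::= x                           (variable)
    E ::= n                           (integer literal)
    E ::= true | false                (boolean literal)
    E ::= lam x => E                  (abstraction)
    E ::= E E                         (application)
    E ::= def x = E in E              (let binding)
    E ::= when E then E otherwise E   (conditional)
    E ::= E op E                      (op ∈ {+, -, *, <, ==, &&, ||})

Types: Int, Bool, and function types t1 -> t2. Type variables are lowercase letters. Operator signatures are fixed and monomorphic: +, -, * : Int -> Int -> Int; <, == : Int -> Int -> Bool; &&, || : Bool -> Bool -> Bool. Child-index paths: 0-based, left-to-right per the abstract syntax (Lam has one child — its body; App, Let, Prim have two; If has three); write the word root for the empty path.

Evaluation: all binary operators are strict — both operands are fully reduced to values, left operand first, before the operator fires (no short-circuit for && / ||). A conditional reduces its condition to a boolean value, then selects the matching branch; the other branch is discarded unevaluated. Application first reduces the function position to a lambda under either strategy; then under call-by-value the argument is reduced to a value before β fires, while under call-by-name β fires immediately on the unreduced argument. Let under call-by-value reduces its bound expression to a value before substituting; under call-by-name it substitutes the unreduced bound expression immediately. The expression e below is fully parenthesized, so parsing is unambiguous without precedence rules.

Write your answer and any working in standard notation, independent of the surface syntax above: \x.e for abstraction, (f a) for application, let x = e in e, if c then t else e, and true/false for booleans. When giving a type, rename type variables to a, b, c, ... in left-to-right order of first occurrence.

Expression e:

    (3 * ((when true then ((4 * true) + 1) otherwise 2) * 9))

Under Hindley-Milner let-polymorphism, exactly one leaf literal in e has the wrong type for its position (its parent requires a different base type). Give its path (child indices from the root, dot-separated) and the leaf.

Working:
  unify Int ~ Int
  unify Bool ~ Bool
  unify Int ~ Int
  unify Bool ~ Int
  FAIL: mismatch Bool ~ Int

Answer: 1.0.1.0.1 : true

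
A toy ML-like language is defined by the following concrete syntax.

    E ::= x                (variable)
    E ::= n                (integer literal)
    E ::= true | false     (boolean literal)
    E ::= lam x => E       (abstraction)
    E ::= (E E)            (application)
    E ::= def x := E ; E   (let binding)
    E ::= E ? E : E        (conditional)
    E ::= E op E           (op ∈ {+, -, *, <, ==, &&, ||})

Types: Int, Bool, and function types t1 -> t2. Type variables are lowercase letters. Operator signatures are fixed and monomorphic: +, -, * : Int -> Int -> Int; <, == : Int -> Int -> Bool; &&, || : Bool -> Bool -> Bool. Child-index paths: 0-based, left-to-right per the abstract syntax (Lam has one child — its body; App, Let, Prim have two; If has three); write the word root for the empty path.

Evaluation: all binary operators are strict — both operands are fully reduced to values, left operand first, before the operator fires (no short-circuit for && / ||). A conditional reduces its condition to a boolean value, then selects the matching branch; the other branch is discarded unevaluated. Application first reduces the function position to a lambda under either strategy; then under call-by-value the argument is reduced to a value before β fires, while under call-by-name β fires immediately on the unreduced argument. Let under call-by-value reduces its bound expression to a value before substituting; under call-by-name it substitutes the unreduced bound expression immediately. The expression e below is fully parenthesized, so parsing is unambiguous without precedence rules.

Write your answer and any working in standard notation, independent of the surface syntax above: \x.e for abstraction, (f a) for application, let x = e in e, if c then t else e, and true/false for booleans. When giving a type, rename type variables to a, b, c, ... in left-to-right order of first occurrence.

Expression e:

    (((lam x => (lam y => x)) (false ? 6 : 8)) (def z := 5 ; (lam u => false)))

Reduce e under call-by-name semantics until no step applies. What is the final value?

Working:
step 0: (((\x.(\y.x)) (if false then 6 else 8)) (let z = 5 in (\u.false)))
step 1: [beta@0] ((\y.(if false then 6 else 8)) (let z = 5 in (\u.false)))
step 2: [beta@root] (if false then 6 else 8)
step 3: [if@root] 8

Answer: 8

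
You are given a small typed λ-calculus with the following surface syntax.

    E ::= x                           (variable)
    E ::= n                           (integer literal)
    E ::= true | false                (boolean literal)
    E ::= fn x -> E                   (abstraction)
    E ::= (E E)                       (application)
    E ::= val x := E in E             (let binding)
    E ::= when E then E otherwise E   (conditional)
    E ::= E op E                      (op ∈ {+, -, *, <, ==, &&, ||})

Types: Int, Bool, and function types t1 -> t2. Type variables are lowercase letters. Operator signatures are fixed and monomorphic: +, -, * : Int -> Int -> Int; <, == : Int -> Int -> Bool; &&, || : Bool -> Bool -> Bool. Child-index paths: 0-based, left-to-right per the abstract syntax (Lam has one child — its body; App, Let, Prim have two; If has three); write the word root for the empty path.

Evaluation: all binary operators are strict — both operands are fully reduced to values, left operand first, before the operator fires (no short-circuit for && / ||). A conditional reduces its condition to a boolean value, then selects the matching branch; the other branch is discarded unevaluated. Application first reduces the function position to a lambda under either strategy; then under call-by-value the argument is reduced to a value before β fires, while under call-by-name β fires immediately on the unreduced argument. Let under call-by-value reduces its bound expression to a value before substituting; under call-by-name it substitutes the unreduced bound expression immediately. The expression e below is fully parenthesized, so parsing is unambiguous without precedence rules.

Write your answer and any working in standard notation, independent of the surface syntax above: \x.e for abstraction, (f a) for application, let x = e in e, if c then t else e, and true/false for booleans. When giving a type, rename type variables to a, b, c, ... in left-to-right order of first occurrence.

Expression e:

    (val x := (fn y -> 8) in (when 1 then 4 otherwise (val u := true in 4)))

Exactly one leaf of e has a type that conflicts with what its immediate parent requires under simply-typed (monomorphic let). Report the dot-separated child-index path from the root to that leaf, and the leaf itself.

Derivation:
\y._ : a -> Int
let x : a -> Int
  unify Int ~ Bool
  FAIL: mismatch Int ~ Bool

Answer: 1.0 : 1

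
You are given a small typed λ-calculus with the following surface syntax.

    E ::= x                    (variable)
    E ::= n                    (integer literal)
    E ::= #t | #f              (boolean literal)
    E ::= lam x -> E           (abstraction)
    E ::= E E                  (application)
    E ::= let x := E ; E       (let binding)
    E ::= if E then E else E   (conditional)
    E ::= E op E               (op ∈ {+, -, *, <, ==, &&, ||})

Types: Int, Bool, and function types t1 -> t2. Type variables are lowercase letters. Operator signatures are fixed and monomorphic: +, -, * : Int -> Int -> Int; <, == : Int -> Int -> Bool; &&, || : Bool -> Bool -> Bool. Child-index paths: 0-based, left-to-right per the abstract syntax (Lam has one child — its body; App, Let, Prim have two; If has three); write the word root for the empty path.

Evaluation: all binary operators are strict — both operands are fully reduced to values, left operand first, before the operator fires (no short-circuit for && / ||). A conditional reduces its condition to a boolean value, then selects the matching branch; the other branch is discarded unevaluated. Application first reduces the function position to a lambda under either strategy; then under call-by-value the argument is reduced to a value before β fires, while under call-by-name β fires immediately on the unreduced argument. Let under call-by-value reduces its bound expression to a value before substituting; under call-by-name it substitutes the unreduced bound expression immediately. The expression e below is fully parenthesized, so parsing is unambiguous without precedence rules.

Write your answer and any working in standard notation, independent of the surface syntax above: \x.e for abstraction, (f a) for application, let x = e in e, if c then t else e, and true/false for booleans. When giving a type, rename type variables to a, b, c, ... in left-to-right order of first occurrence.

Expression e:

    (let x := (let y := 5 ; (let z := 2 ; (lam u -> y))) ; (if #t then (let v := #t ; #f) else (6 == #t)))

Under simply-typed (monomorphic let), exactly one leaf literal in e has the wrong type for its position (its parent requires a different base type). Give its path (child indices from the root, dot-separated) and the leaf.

Answer: 1.2.1 : true

Derivation:
let y : Int
let z : Int
y : Int
\u._ : a -> Int
let x : a -> Int
  unify Bool ~ Bool
let v : Bool
  unify Int ~ Int
  unify Bool ~ Int
  FAIL: mismatch Bool ~ Int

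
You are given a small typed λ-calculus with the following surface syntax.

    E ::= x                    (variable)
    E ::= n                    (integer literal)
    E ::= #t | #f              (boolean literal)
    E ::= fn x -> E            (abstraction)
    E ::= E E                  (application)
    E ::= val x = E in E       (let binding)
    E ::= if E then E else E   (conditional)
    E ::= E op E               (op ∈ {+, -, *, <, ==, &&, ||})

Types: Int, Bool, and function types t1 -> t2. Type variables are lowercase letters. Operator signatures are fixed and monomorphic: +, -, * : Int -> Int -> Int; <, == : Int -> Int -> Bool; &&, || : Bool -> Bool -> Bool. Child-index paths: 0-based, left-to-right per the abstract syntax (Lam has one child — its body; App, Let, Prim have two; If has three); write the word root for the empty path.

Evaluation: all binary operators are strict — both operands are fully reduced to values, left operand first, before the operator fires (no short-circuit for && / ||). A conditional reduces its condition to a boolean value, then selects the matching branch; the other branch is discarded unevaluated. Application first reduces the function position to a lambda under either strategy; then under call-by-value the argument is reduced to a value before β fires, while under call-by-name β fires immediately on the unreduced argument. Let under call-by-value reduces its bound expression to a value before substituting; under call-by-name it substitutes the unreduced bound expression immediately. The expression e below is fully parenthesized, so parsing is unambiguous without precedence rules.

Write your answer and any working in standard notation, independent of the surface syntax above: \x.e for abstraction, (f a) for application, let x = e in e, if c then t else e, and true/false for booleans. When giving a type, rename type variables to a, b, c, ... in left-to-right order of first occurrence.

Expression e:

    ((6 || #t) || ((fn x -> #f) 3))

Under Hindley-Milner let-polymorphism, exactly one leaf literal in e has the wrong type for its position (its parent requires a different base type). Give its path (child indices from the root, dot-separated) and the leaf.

Trace:
  unify Int ~ Bool
  FAIL: mismatch Int ~ Bool

Answer: 0.0 : 6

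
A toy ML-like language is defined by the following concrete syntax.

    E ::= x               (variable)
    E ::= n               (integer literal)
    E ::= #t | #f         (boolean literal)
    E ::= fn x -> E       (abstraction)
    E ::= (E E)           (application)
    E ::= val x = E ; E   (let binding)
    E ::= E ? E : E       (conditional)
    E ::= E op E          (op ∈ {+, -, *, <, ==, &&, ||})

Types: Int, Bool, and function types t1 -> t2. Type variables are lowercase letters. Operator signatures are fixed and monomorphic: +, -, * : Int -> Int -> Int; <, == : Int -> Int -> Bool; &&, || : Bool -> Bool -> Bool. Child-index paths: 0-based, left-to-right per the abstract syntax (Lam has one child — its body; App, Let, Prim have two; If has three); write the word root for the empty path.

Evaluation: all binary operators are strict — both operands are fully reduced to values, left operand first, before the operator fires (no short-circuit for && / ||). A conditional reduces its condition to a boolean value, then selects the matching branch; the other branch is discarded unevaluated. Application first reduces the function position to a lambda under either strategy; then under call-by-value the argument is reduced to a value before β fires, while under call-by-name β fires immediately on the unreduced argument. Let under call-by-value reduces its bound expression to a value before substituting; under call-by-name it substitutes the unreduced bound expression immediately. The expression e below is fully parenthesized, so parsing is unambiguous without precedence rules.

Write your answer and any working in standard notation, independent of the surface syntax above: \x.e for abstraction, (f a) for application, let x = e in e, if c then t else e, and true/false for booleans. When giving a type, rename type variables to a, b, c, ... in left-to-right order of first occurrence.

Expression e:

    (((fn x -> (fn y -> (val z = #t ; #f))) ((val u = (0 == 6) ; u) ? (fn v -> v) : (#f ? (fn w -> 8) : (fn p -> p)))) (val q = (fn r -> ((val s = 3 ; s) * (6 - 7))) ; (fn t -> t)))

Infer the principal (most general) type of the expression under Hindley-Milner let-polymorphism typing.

Working:
let z : Bool
\y._ : b -> Bool
\x._ : a -> b -> Bool
  unify Int ~ Int
  unify Int ~ Int
let u : Bool
u : Bool
  unify Bool ~ Bool
v : c
\v._ : c -> c
  unify Bool ~ Bool
\w._ : d -> Int
p : e
\p._ : e -> e
  unify d -> Int ~ e -> e
  unify d ~ e
  unify Int ~ e
  unify c -> c ~ Int -> Int
  unify c ~ Int
  unify Int ~ Int
  unify a -> b -> Bool ~ (Int -> Int) -> f
  unify a ~ Int -> Int
  unify b -> Bool ~ f
_ _ : b -> Bool
let s : Int
s : Int
  unify Int ~ Int
  unify Int ~ Int
  unify Int ~ Int
  unify Int ~ Int
\r._ : g -> Int
let q : forall. g -> Int
t : h
\t._ : h -> h
  unify b -> Bool ~ (h -> h) -> i
  unify b ~ h -> h
  unify Bool ~ i
_ _ : Bool

Answer: Bool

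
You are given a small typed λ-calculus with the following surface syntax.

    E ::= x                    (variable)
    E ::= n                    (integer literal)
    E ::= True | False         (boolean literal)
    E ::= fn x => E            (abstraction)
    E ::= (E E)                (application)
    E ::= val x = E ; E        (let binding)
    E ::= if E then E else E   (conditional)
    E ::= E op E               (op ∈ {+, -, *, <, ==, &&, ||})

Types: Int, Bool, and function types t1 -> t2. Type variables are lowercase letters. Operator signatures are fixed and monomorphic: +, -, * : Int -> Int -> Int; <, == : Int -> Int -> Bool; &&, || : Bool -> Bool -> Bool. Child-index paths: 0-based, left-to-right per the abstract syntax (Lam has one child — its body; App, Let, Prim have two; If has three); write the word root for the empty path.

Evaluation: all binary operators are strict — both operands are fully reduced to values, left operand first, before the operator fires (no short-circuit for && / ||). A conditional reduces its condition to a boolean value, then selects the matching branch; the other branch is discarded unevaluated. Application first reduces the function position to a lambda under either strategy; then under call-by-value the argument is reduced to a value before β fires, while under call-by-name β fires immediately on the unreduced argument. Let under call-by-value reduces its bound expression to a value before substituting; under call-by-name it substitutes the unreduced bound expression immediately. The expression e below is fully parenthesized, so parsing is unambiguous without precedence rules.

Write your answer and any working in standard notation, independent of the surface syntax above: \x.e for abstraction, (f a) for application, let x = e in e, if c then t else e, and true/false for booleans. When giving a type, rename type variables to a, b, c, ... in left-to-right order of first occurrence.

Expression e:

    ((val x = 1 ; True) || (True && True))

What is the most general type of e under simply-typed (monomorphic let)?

Answer: Bool

Working:
let x : Int
  unify Bool ~ Bool
  unify Bool ~ Bool
  unify Bool ~ Bool
  unify Bool ~ Bool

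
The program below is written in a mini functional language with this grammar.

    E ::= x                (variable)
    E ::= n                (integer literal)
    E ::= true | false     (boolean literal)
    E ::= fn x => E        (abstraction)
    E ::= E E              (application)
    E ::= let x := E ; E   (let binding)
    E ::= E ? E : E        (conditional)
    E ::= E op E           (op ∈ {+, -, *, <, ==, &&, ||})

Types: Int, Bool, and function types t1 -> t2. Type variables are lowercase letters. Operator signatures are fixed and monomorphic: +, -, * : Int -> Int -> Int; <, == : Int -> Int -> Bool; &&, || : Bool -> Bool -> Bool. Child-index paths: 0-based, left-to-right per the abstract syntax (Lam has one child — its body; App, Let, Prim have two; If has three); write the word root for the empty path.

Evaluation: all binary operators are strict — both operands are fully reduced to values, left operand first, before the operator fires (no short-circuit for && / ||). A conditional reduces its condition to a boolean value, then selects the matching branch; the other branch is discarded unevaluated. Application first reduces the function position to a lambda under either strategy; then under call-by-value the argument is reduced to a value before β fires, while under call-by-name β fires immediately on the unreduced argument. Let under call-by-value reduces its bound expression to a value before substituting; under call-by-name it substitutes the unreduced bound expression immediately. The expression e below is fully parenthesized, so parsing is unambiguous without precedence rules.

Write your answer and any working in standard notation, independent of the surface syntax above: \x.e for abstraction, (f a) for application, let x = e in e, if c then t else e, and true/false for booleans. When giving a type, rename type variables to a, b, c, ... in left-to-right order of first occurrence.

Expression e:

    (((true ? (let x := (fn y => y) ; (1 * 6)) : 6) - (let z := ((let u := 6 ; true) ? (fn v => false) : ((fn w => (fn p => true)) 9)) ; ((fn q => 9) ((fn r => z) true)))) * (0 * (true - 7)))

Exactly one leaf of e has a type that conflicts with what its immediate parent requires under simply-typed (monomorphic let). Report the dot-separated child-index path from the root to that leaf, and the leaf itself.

Answer: 1.1.0 : true

Working:
  unify Bool ~ Bool
y : a
\y._ : a -> a
let x : a -> a
  unify Int ~ Int
  unify Int ~ Int
  unify Int ~ Int
  unify Int ~ Int
let u : Int
  unify Bool ~ Bool
\v._ : b -> Bool
\p._ : d -> Bool
\w._ : c -> d -> Bool
  unify c -> d -> Bool ~ Int -> e
  unify c ~ Int
  unify d -> Bool ~ e
_ _ : d -> Bool
  unify b -> Bool ~ d -> Bool
  unify b ~ d
  unify Bool ~ Bool
let z : d -> Bool
\q._ : f -> Int
z : d -> Bool
\r._ : g -> d -> Bool
  unify g -> d -> Bool ~ Bool -> h
  unify g ~ Bool
  unify d -> Bool ~ h
_ _ : d -> Bool
  unify f -> Int ~ (d -> Bool) -> i
  unify f ~ d -> Bool
  unify Int ~ i
_ _ : Int
  unify Int ~ Int
  unify Int ~ Int
  unify Int ~ Int
  unify Bool ~ Int
  FAIL: mismatch Bool ~ Int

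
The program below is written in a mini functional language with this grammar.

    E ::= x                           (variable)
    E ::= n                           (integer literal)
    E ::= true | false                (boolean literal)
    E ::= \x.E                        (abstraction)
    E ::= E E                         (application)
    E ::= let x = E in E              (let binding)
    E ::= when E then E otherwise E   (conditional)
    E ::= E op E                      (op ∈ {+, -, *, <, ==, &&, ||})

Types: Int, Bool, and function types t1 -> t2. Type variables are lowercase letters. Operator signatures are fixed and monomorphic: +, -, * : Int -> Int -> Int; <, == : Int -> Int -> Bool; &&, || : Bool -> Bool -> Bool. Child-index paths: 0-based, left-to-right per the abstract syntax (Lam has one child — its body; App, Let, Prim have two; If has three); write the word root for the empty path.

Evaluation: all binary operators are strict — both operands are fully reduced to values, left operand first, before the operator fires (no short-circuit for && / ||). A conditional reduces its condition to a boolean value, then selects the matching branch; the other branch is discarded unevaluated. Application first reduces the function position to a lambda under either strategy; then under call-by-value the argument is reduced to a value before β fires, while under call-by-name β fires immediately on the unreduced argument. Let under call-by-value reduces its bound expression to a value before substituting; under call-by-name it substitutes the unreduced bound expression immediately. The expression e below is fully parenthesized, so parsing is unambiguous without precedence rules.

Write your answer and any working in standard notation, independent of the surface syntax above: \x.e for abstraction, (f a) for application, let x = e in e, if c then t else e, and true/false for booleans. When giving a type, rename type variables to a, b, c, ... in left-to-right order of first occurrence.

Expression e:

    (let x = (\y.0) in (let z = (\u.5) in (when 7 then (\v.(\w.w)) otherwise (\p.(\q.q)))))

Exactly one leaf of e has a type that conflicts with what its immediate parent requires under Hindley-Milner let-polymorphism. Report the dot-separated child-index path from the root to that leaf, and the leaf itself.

Derivation:
\y._ : a -> Int
let x : forall. a -> Int
\u._ : b -> Int
let z : forall. b -> Int
  unify Int ~ Bool
  FAIL: mismatch Int ~ Bool

Answer: 1.1.0 : 7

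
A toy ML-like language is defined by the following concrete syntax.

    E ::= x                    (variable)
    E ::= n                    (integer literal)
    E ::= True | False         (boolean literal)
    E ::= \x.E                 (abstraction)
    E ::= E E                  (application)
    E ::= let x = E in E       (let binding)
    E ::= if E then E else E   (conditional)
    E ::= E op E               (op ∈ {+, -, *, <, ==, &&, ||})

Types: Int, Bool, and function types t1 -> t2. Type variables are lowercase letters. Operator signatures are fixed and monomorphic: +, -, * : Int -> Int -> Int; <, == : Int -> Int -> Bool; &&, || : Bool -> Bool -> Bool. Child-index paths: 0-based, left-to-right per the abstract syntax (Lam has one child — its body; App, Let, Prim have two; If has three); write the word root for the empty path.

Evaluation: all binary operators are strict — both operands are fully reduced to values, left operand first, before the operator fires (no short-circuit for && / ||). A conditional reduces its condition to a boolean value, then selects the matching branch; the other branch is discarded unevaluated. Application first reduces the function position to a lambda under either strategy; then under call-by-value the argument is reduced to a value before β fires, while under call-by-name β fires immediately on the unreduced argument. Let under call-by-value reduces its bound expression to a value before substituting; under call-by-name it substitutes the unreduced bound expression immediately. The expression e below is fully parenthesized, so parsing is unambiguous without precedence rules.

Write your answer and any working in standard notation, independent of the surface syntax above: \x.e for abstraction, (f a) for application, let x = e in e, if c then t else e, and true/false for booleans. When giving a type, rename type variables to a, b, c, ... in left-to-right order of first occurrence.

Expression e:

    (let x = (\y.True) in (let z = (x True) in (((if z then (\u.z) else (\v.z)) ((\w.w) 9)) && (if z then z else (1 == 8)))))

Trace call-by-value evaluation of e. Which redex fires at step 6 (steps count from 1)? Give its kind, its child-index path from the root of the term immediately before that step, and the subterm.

Answer: beta at 0 : ((\u.true) 9)

Working:
step 0: (let x = (\y.true) in (let z = (x true) in (((if z then (\u.z) else (\v.z)) ((\w.w) 9)) && (if z then z else (1 == 8)))))
step 1: [let@root] (let z = ((\y.true) true) in (((if z then (\u.z) else (\v.z)) ((\w.w) 9)) && (if z then z else (1 == 8))))
step 2: [beta@0] (let z = true in (((if z then (\u.z) else (\v.z)) ((\w.w) 9)) && (if z then z else (1 == 8))))
step 3: [let@root] (((if true then (\u.true) else (\v.true)) ((\w.w) 9)) && (if true then true else (1 == 8)))
step 4: [if@0.0] (((\u.true) ((\w.w) 9)) && (if true then true else (1 == 8)))
step 5: [beta@0.1] (((\u.true) 9) && (if true then true else (1 == 8)))
step 6: [beta@0] (true && (if true then true else (1 == 8)))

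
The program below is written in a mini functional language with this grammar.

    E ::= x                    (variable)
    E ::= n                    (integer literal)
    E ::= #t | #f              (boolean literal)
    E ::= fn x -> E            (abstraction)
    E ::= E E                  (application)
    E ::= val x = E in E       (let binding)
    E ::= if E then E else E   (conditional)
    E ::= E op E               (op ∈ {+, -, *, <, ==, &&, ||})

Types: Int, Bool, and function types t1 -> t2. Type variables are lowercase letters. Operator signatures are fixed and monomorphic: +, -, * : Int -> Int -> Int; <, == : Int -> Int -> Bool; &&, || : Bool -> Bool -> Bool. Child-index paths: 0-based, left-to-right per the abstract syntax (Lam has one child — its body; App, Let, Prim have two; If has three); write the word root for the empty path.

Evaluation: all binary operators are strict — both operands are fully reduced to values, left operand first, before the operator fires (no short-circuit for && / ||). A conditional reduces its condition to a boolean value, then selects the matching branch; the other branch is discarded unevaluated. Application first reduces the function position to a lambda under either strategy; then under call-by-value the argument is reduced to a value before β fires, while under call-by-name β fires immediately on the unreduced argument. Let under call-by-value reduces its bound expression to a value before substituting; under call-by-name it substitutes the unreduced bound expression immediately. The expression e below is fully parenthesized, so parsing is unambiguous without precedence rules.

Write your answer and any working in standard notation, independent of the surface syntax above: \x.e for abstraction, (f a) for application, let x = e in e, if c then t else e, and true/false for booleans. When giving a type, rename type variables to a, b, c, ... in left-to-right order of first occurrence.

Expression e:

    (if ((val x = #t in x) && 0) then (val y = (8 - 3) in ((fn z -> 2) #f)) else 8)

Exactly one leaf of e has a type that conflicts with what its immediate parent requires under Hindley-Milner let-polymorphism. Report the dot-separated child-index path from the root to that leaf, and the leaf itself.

Trace:
let x : Bool
x : Bool
  unify Bool ~ Bool
  unify Int ~ Bool
  FAIL: mismatch Int ~ Bool

Answer: 0.1 : 0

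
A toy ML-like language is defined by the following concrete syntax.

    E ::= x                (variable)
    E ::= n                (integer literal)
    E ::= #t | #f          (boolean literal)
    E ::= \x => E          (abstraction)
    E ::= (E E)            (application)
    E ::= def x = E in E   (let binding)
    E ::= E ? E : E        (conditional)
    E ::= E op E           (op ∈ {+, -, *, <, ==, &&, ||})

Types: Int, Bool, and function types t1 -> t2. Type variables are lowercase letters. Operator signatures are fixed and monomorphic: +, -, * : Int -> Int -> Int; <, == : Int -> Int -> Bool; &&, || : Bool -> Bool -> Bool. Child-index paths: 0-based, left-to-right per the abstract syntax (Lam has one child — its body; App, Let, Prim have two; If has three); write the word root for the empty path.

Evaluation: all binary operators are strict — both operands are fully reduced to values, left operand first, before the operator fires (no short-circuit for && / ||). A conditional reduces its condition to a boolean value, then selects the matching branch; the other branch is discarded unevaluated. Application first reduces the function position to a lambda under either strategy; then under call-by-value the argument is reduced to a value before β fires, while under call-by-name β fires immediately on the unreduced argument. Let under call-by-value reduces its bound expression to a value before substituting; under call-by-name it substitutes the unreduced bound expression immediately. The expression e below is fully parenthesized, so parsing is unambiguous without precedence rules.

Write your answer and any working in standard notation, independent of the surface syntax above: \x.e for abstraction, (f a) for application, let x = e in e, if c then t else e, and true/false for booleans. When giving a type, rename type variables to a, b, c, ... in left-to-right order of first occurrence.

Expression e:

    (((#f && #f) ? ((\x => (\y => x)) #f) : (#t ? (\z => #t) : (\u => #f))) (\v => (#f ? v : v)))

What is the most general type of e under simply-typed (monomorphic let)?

Answer: Bool

Derivation:
  unify Bool ~ Bool
  unify Bool ~ Bool
  unify Bool ~ Bool
x : a
\y._ : b -> a
\x._ : a -> b -> a
  unify a -> b -> a ~ Bool -> c
  unify a ~ Bool
  unify b -> Bool ~ c
_ _ : b -> Bool
  unify Bool ~ Bool
\z._ : d -> Bool
\u._ : e -> Bool
  unify d -> Bool ~ e -> Bool
  unify d ~ e
  unify Bool ~ Bool
  unify b -> Bool ~ e -> Bool
  unify b ~ e
  unify Bool ~ Bool
  unify Bool ~ Bool
v : f
v : f
  unify f ~ f
\v._ : f -> f
  unify e -> Bool ~ (f -> f) -> g
  unify e ~ f -> f
  unify Bool ~ g
_ _ : Bool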